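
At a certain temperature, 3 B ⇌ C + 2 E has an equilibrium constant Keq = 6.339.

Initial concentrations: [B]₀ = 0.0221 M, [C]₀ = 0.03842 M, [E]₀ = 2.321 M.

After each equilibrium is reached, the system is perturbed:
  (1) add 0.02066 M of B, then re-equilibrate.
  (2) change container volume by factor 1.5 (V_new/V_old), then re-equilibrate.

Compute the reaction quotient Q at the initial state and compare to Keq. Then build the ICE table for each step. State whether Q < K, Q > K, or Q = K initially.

Q₀ = 1.9175e+04; Q > K (proceeds reverse)

Q₀ = 1.9175e+04 vs Keq = 6.339 ⇒ Q>K, reverse
Step 1:
                    B           C           E
  Initial      0.0221     0.03842       2.321
  Change       0.1071    -0.03572    -0.07143
  Equil        0.1292    0.002704        2.25
  solve Keq expr → x = -0.03572; check Q = 6.339
Then add 0.02066 M of B.
Step 2:
                    B           C           E
  Initial      0.1499    0.002704        2.25
  Change    -0.003624    0.001208    0.002416
  Equil        0.1463    0.003913       2.252
  solve Keq expr → x = 0.001208; check Q = 6.339
Then change container volume by factor 1.5 (V_new/V_old).
Step 3:
                    B           C           E
  Initial     0.09752    0.002608       1.501
  Change            0           0           0
  Equil       0.09752    0.002608       1.501
  solve Keq expr → x = 0; check Q = 6.339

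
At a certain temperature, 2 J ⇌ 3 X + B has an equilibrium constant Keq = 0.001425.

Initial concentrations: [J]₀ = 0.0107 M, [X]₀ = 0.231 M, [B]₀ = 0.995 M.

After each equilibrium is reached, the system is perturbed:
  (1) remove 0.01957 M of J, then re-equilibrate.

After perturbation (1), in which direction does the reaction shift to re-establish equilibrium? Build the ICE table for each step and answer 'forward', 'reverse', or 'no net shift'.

Q₀ = 107.1 vs Keq = 0.001425 ⇒ Q>K, reverse
Step 1:
                   J          X          B
  Initial     0.0107      0.231      0.995
  Change      0.1329    -0.1994   -0.06646
  Equil       0.1436    0.03163     0.9285
  solve Keq expr → x = -0.06646; check Q = 0.001425
Then remove 0.01957 M of J.
Step 2:
                   J          X          B
  Initial      0.124    0.03163     0.9285
  Change    0.001774  -0.002661 -8.8704e-04
  Equil       0.1258    0.02897     0.9277
  solve Keq expr → x = -8.8704e-04; check Q = 0.001425

Direction: reverse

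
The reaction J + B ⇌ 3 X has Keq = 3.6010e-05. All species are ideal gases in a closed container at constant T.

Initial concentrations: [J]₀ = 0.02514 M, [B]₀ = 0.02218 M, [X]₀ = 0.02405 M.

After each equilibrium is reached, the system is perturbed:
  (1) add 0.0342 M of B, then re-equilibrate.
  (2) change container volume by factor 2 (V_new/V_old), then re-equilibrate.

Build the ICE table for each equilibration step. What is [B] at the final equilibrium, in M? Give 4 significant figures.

Q₀ = 0.02495 vs Keq = 3.6010e-05 ⇒ Q>K, reverse
Step 1:
                  J         B         X
  init      0.02514   0.02218   0.02405
  Δ        0.006941  0.006941  -0.02082
  eq        0.03208   0.02912  0.003228
  solve Keq expr → x = -0.006941; check Q = 3.6010e-05
Then add 0.0342 M of B.
Step 2:
                  J         B         X
  init      0.03208   0.06332  0.003228
  Δ       -3.1121e-04 -3.1121e-04 9.3362e-04
  eq        0.03177   0.06301  0.004162
  solve Keq expr → x = 3.1121e-04; check Q = 3.6010e-05
Then change container volume by factor 2 (V_new/V_old).
Step 3:
                  J         B         X
  init      0.01588    0.0315  0.002081
  Δ       -1.7544e-04 -1.7544e-04 5.2632e-04
  eq        0.01571   0.03133  0.002607
  solve Keq expr → x = 1.7544e-04; check Q = 3.6010e-05

[B]_eq = 0.03133 M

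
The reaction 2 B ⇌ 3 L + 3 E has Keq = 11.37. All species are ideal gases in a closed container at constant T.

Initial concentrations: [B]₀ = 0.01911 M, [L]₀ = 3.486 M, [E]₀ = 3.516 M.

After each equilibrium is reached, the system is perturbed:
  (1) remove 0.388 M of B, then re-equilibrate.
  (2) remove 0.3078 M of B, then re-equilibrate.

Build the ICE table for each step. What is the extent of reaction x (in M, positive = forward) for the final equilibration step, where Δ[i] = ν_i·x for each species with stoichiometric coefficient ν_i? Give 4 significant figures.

Q₀ = 5.0421e+06 vs Keq = 11.37 ⇒ Q>K, reverse
Step 1:
                  B         L         E
  Initial   0.01911     3.486     3.516
  Change      1.251    -1.877    -1.877
  Equil        1.27     1.609     1.639
  solve Keq expr → x = -0.6256; check Q = 11.37
Then remove 0.388 M of B.
Step 2:
                  B         L         E
  Initial    0.8824     1.609     1.639
  Change    0.09172   -0.1376   -0.1376
  Equil      0.9741     1.472     1.502
  solve Keq expr → x = -0.04586; check Q = 11.37
Then remove 0.3078 M of B.
Step 3:
                  B         L         E
  Initial    0.6663     1.472     1.502
  Change    0.08299   -0.1245   -0.1245
  Equil      0.7493     1.347     1.377
  solve Keq expr → x = -0.04149; check Q = 11.37

x = -0.04149 M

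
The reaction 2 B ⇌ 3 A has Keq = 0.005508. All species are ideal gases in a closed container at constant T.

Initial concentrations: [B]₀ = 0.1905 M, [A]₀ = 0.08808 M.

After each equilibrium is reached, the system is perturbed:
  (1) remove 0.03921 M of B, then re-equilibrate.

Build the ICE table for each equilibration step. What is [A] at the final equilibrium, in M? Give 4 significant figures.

Q₀ = 0.01883 vs Keq = 0.005508 ⇒ Q>K, reverse
Step 1:
                   B          A
  init        0.1905    0.08808
  Δ           0.0174    -0.0261
  eq          0.2079    0.06198
  solve Keq expr → x = -0.008701; check Q = 0.005508
Then remove 0.03921 M of B.
Step 2:
                   B          A
  init        0.1687    0.06198
  Δ         0.004708  -0.007062
  eq          0.1734    0.05492
  solve Keq expr → x = -0.002354; check Q = 0.005508

[A]_eq = 0.05492 M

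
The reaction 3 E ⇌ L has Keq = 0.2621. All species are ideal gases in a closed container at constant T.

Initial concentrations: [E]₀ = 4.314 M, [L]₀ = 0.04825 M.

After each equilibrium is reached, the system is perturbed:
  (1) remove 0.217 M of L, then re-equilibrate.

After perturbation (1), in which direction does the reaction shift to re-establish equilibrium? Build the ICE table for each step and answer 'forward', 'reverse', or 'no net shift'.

Direction: forward

Q₀ = 6.0098e-04 vs Keq = 0.2621 ⇒ Q<K, forward
Step 1:
                  E         L
  init        4.314   0.04825
  Δ          -2.767    0.9223
  eq          1.547    0.9706
  solve Keq expr → x = 0.9223; check Q = 0.2621
Then remove 0.217 M of L.
Step 2:
                  E         L
  init        1.547    0.7536
  Δ         -0.1037   0.03458
  eq          1.443    0.7881
  solve Keq expr → x = 0.03458; check Q = 0.2621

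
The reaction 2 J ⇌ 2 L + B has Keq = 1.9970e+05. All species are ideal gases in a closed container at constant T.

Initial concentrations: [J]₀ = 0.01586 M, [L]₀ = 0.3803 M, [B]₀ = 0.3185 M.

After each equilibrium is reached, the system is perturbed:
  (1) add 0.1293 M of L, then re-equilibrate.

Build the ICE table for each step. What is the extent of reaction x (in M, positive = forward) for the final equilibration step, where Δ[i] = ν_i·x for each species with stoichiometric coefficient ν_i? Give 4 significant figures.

x = -8.2476e-05 M

Q₀ = 183.1 vs Keq = 1.9970e+05 ⇒ Q<K, forward
Step 1:
                    J           L           B
  I           0.01586      0.3803      0.3185
  C          -0.01535     0.01535    0.007677
  E        5.0565e-04      0.3957      0.3262
  solve Keq expr → x = 0.007677; check Q = 1.9970e+05
Then add 0.1293 M of L.
Step 2:
                    J           L           B
  I        5.0565e-04       0.525      0.3262
  C        1.6495e-04 -1.6495e-04 -8.2476e-05
  E        6.7061e-04      0.5248      0.3261
  solve Keq expr → x = -8.2476e-05; check Q = 1.9970e+05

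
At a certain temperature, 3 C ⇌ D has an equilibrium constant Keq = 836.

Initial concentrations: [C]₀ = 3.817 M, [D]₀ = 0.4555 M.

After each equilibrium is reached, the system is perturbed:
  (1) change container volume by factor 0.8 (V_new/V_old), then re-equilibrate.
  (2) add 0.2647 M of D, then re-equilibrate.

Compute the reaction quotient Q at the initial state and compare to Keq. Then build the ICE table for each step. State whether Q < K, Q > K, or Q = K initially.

Q₀ = 0.008191 vs Keq = 836 ⇒ Q<K, forward
Step 1:
                    C           D
  init          3.817      0.4555
  Δ            -3.691        1.23
  eq           0.1263       1.686
  solve Keq expr → x = 1.23; check Q = 836
Then change container volume by factor 0.8 (V_new/V_old).
Step 2:
                    C           D
  init         0.1579       2.107
  Δ          -0.02167    0.007224
  eq           0.1362       2.114
  solve Keq expr → x = 0.007224; check Q = 836
Then add 0.2647 M of D.
Step 3:
                    C           D
  init         0.1362       2.379
  Δ          0.005428   -0.001809
  eq           0.1417       2.377
  solve Keq expr → x = -0.001809; check Q = 836

Q₀ = 0.008191; Q < K (proceeds forward)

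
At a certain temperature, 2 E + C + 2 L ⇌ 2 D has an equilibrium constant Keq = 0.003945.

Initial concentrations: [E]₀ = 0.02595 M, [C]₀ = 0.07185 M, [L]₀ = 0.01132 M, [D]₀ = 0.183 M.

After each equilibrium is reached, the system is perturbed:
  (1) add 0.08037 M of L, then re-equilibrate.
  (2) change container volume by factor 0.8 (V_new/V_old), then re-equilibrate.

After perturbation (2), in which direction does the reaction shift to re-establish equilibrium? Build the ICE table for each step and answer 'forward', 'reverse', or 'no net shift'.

Direction: forward

Q₀ = 5.4014e+06 vs Keq = 0.003945 ⇒ Q>K, reverse
Step 1:
                   E          C          L          D
  Initial    0.02595    0.07185    0.01132      0.183
  Change       0.182    0.09099      0.182     -0.182
  Equil       0.2079     0.1628     0.1933   0.001019
  solve Keq expr → x = -0.09099; check Q = 0.003945
Then add 0.08037 M of L.
Step 2:
                   E          C          L          D
  Initial     0.2079     0.1628     0.2737   0.001019
  Change  -4.1755e-04 -2.0877e-04 -4.1755e-04 4.1755e-04
  Equil       0.2075     0.1626     0.2733   0.001436
  solve Keq expr → x = 2.0877e-04; check Q = 0.003945
Then change container volume by factor 0.8 (V_new/V_old).
Step 3:
                   E          C          L          D
  Initial     0.2594     0.2033     0.3416   0.001795
  Change  -6.9968e-04 -3.4984e-04 -6.9968e-04 6.9968e-04
  Equil       0.2587     0.2029     0.3409   0.002495
  solve Keq expr → x = 3.4984e-04; check Q = 0.003945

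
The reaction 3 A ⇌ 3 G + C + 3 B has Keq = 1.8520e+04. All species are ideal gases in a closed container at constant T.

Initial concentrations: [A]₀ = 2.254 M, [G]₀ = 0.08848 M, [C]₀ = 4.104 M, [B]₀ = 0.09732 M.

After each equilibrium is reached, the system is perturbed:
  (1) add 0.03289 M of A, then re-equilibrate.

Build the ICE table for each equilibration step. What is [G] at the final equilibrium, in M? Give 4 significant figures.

[G]_eq = 2.095 M

Q₀ = 2.2882e-07 vs Keq = 1.8520e+04 ⇒ Q<K, forward
Step 1:
                    A           G           C           B
  init          2.254     0.08848       4.104     0.09732
  Δ            -1.981       1.981      0.6602       1.981
  eq           0.2734       2.069       4.764       2.078
  solve Keq expr → x = 0.6602; check Q = 1.8520e+04
Then add 0.03289 M of A.
Step 2:
                    A           G           C           B
  init         0.3063       2.069       4.764       2.078
  Δ          -0.02586     0.02586     0.00862     0.02586
  eq           0.2805       2.095       4.773       2.104
  solve Keq expr → x = 0.00862; check Q = 1.8520e+04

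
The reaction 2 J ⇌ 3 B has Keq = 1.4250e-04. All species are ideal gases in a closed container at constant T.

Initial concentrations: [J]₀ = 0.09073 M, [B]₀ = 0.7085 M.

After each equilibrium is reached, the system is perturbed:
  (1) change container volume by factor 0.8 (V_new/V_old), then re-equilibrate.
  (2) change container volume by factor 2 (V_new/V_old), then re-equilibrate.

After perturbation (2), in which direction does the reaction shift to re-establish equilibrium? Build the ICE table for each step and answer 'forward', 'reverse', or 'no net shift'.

Direction: forward

Q₀ = 43.2 vs Keq = 1.4250e-04 ⇒ Q>K, reverse
Step 1:
                    J           B
  Initial     0.09073      0.7085
  Change       0.4492     -0.6739
  Equil          0.54     0.03464
  solve Keq expr → x = -0.2246; check Q = 1.4250e-04
Then change container volume by factor 0.8 (V_new/V_old).
Step 2:
                    J           B
  Initial       0.675     0.04329
  Change     0.002016   -0.003023
  Equil         0.677     0.04027
  solve Keq expr → x = -0.001008; check Q = 1.4250e-04
Then change container volume by factor 2 (V_new/V_old).
Step 3:
                    J           B
  Initial      0.3385     0.02014
  Change    -0.003376    0.005065
  Equil        0.3351      0.0252
  solve Keq expr → x = 0.001688; check Q = 1.4250e-04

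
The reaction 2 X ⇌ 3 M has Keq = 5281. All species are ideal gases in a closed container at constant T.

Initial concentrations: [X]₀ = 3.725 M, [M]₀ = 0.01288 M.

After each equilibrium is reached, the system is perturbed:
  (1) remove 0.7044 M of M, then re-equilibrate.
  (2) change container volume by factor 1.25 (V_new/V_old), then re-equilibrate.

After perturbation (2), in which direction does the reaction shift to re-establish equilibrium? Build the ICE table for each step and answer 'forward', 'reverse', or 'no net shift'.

Q₀ = 1.5399e-07 vs Keq = 5281 ⇒ Q<K, forward
Step 1:
                    X           M
  Initial       3.725     0.01288
  Change       -3.555       5.332
  Equil        0.1701       5.345
  solve Keq expr → x = 1.777; check Q = 5281
Then remove 0.7044 M of M.
Step 2:
                    X           M
  Initial      0.1701       4.641
  Change     -0.03045     0.04567
  Equil        0.1396       4.687
  solve Keq expr → x = 0.01522; check Q = 5281
Then change container volume by factor 1.25 (V_new/V_old).
Step 3:
                    X           M
  Initial      0.1117       3.749
  Change     -0.01112     0.01669
  Equil        0.1006       3.766
  solve Keq expr → x = 0.005562; check Q = 5281

Direction: forward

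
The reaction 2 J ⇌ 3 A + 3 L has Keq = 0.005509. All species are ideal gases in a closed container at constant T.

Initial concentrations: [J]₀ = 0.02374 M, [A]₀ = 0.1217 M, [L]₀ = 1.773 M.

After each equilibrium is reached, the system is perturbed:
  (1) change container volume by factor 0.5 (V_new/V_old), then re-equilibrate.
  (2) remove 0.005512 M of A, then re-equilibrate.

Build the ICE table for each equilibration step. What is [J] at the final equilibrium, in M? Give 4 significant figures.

[J]_eq = 0.1942 M

Q₀ = 17.83 vs Keq = 0.005509 ⇒ Q>K, reverse
Step 1:
                    J           A           L
  init        0.02374      0.1217       1.773
  Δ           0.06693     -0.1004     -0.1004
  eq          0.09067     0.02131       1.673
  solve Keq expr → x = -0.03346; check Q = 0.005509
Then change container volume by factor 0.5 (V_new/V_old).
Step 2:
                    J           A           L
  init         0.1813     0.04262       3.345
  Δ           0.01638    -0.02457    -0.02457
  eq           0.1977     0.01805       3.321
  solve Keq expr → x = -0.00819; check Q = 0.005509
Then remove 0.005512 M of A.
Step 3:
                    J           A           L
  init         0.1977     0.01254       3.321
  Δ         -0.003513    0.005269    0.005269
  eq           0.1942     0.01781       3.326
  solve Keq expr → x = 0.001756; check Q = 0.005509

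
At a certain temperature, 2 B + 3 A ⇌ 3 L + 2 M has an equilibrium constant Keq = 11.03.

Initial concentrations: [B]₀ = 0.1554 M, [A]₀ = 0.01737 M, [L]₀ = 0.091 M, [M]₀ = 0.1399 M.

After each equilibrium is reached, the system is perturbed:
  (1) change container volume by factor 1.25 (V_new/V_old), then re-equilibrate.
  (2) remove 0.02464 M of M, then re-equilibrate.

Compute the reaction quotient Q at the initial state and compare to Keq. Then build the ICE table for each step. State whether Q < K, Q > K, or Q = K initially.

Q₀ = 116.5 vs Keq = 11.03 ⇒ Q>K, reverse
Step 1:
                   B          A          L          M
  init        0.1554    0.01737      0.091     0.1399
  Δ         0.008592    0.01289   -0.01289  -0.008592
  eq           0.164    0.03026    0.07811     0.1313
  solve Keq expr → x = -0.004296; check Q = 11.03
Then change container volume by factor 1.25 (V_new/V_old).
Step 2:
                   B          A          L          M
  init        0.1312    0.02421    0.06249      0.105
  Δ                0          0          0          0
  eq          0.1312    0.02421    0.06249      0.105
  solve Keq expr → x = 0; check Q = 11.03
Then remove 0.02464 M of M.
Step 3:
                   B          A          L          M
  init        0.1312    0.02421    0.06249    0.08041
  Δ         -0.00174   -0.00261    0.00261    0.00174
  eq          0.1295     0.0216     0.0651    0.08215
  solve Keq expr → x = 8.7011e-04; check Q = 11.03

Q₀ = 116.5; Q > K (proceeds reverse)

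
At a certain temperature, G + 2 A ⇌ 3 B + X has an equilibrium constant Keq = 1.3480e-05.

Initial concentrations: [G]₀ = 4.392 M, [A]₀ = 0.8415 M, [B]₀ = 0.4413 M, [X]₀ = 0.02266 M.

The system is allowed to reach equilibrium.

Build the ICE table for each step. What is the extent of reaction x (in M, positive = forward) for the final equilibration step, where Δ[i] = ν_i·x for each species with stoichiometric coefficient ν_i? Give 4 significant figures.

x = -0.02178 M

Q₀ = 6.2617e-04 vs Keq = 1.3480e-05 ⇒ Q>K, reverse
Step 1:
                  G         A         B         X
  I           4.392    0.8415    0.4413   0.02266
  C         0.02178   0.04357  -0.06535  -0.02178
  E           4.414    0.8851     0.376 8.7712e-04
  solve Keq expr → x = -0.02178; check Q = 1.3480e-05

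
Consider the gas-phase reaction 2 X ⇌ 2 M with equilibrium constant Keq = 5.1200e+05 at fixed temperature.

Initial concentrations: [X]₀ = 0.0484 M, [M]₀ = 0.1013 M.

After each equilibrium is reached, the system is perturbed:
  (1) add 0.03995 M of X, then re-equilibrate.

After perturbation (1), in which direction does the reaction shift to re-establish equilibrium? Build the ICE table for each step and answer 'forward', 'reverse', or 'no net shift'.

Direction: forward

Q₀ = 4.381 vs Keq = 5.1200e+05 ⇒ Q<K, forward
Step 1:
                   X          M
  Initial     0.0484     0.1013
  Change    -0.04819    0.04819
  Equil   2.0892e-04     0.1495
  solve Keq expr → x = 0.0241; check Q = 5.1200e+05
Then add 0.03995 M of X.
Step 2:
                   X          M
  Initial    0.04016     0.1495
  Change    -0.03989    0.03989
  Equil   2.6467e-04     0.1894
  solve Keq expr → x = 0.01995; check Q = 5.1200e+05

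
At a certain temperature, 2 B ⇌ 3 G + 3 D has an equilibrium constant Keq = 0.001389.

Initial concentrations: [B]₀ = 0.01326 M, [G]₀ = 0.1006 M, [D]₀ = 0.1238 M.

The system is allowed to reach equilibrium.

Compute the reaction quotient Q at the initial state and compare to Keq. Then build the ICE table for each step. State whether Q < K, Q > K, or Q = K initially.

Q₀ = 0.01099; Q > K (proceeds reverse)

Q₀ = 0.01099 vs Keq = 0.001389 ⇒ Q>K, reverse
Step 1:
                  B         G         D
  I         0.01326    0.1006    0.1238
  C          0.0104   -0.0156   -0.0156
  E         0.02366     0.085    0.1082
  solve Keq expr → x = -0.005201; check Q = 0.001389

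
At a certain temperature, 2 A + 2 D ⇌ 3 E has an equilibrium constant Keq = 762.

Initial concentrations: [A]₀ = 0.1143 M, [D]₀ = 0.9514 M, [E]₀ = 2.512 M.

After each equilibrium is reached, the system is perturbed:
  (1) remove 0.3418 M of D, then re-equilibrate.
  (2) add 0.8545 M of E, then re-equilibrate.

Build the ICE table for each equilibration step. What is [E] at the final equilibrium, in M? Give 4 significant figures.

Q₀ = 1340 vs Keq = 762 ⇒ Q>K, reverse
Step 1:
                  A         D         E
  Initial    0.1143    0.9514     2.512
  Change    0.02901   0.02901  -0.04351
  Equil      0.1433    0.9804     2.468
  solve Keq expr → x = -0.0145; check Q = 762
Then remove 0.3418 M of D.
Step 2:
                  A         D         E
  Initial    0.1433    0.6386     2.468
  Change    0.05102   0.05102  -0.07653
  Equil      0.1943    0.6896     2.392
  solve Keq expr → x = -0.02551; check Q = 762
Then add 0.8545 M of E.
Step 3:
                  A         D         E
  Initial    0.1943    0.6896     3.246
  Change    0.07078   0.07078   -0.1062
  Equil      0.2651    0.7604      3.14
  solve Keq expr → x = -0.03539; check Q = 762

[E]_eq = 3.14 M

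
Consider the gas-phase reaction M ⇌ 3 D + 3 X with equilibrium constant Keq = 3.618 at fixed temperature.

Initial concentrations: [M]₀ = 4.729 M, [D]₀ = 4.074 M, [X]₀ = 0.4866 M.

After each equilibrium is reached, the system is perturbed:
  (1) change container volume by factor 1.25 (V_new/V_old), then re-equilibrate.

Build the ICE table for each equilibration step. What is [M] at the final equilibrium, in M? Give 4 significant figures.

[M]_eq = 3.69 M

Q₀ = 1.647 vs Keq = 3.618 ⇒ Q<K, forward
Step 1:
                  M         D         X
  Initial     4.729     4.074    0.4866
  Change   -0.04174    0.1252    0.1252
  Equil       4.687     4.199    0.6118
  solve Keq expr → x = 0.04174; check Q = 3.618
Then change container volume by factor 1.25 (V_new/V_old).
Step 2:
                  M         D         X
  Initial      3.75     3.359    0.4895
  Change   -0.06022    0.1806    0.1806
  Equil        3.69      3.54    0.6701
  solve Keq expr → x = 0.06022; check Q = 3.618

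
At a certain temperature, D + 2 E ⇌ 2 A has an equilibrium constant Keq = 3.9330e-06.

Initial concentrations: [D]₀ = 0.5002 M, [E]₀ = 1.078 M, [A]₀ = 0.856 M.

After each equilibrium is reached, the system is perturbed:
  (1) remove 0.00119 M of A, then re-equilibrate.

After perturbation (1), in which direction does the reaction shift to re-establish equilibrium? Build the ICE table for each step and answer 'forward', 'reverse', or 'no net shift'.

Direction: forward

Q₀ = 1.261 vs Keq = 3.9330e-06 ⇒ Q>K, reverse
Step 1:
                  D         E         A
  Initial    0.5002     1.078     0.856
  Change     0.4262    0.8523   -0.8523
  Equil      0.9264      1.93  0.003685
  solve Keq expr → x = -0.4262; check Q = 3.9330e-06
Then remove 0.00119 M of A.
Step 2:
                  D         E         A
  Initial    0.9264      1.93  0.002495
  Change  -5.9328e-04 -0.001187  0.001187
  Equil      0.9258     1.929  0.003681
  solve Keq expr → x = 5.9328e-04; check Q = 3.9330e-06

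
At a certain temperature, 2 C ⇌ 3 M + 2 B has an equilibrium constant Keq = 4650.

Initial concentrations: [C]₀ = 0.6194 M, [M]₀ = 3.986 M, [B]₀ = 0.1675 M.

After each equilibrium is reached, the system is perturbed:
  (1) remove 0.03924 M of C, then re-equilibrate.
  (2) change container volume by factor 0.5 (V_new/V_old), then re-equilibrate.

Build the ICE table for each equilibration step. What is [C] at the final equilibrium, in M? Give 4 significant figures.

[C]_eq = 0.4277 M

Q₀ = 4.631 vs Keq = 4650 ⇒ Q<K, forward
Step 1:
                   C          M          B
  I           0.6194      3.986     0.1675
  C          -0.5154     0.7731     0.5154
  E            0.104      4.759     0.6829
  solve Keq expr → x = 0.2577; check Q = 4650
Then remove 0.03924 M of C.
Step 2:
                   C          M          B
  I          0.06474      4.759     0.6829
  C          0.03273   -0.04909   -0.03273
  E          0.09747       4.71     0.6502
  solve Keq expr → x = -0.01636; check Q = 4650
Then change container volume by factor 0.5 (V_new/V_old).
Step 3:
                   C          M          B
  I           0.1949       9.42        1.3
  C           0.2328    -0.3492    -0.2328
  E           0.4277      9.071      1.068
  solve Keq expr → x = -0.1164; check Q = 4650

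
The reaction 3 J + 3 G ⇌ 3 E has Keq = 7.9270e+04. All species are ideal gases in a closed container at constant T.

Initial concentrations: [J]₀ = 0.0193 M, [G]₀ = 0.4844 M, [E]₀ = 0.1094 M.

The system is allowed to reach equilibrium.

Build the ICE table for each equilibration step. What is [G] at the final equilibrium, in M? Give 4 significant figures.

[G]_eq = 0.4712 M

Q₀ = 1602 vs Keq = 7.9270e+04 ⇒ Q<K, forward
Step 1:
                   J          G          E
  I           0.0193     0.4844     0.1094
  C         -0.01324   -0.01324    0.01324
  E         0.006059     0.4712     0.1226
  solve Keq expr → x = 0.004414; check Q = 7.9270e+04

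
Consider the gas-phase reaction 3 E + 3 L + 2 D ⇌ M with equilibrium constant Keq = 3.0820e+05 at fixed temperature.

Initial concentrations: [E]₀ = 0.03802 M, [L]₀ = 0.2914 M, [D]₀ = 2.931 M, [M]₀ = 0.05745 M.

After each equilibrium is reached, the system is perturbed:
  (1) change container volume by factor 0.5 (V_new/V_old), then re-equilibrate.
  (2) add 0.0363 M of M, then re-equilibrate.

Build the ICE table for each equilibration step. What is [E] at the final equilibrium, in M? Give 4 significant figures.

[E]_eq = 0.005003 M

Q₀ = 4918 vs Keq = 3.0820e+05 ⇒ Q<K, forward
Step 1:
                   E          L          D          M
  init       0.03802     0.2914      2.931    0.05745
  Δ         -0.02691   -0.02691   -0.01794   0.008969
  eq         0.01111     0.2645      2.913    0.06642
  solve Keq expr → x = 0.008969; check Q = 3.0820e+05
Then change container volume by factor 0.5 (V_new/V_old).
Step 2:
                   E          L          D          M
  init       0.02223      0.529      5.826     0.1328
  Δ         -0.01759   -0.01759   -0.01173   0.005864
  eq        0.004634     0.5114      5.814     0.1387
  solve Keq expr → x = 0.005864; check Q = 3.0820e+05
Then add 0.0363 M of M.
Step 3:
                   E          L          D          M
  init      0.004634     0.5114      5.814      0.175
  Δ       3.6848e-04 3.6848e-04 2.4565e-04 -1.2283e-04
  eq        0.005003     0.5118      5.815     0.1749
  solve Keq expr → x = -1.2283e-04; check Q = 3.0820e+05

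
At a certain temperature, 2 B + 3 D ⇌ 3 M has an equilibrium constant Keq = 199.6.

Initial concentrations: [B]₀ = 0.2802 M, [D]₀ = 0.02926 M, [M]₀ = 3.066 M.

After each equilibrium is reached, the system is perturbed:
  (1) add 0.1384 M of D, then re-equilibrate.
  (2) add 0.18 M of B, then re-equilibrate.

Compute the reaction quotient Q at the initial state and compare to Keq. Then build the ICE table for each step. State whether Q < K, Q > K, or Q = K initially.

Q₀ = 1.4654e+07 vs Keq = 199.6 ⇒ Q>K, reverse
Step 1:
                   B          D          M
  Initial     0.2802    0.02926      3.066
  Change      0.3652     0.5477    -0.5477
  Equil       0.6454      0.577      2.518
  solve Keq expr → x = -0.1826; check Q = 199.6
Then add 0.1384 M of D.
Step 2:
                   B          D          M
  Initial     0.6454     0.7154      2.518
  Change    -0.05521   -0.08281    0.08281
  Equil       0.5902     0.6326      2.601
  solve Keq expr → x = 0.0276; check Q = 199.6
Then add 0.18 M of B.
Step 3:
                   B          D          M
  Initial     0.7702     0.6326      2.601
  Change    -0.04473   -0.06709    0.06709
  Equil       0.7254     0.5655      2.668
  solve Keq expr → x = 0.02236; check Q = 199.6

Q₀ = 1.4654e+07; Q > K (proceeds reverse)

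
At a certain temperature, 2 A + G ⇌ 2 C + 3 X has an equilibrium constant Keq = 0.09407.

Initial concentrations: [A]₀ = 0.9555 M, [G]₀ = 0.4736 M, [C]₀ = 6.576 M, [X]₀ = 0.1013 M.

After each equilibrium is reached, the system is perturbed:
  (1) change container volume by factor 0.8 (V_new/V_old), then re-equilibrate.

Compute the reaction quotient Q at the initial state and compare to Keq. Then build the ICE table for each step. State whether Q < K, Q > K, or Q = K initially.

Q₀ = 0.104 vs Keq = 0.09407 ⇒ Q>K, reverse
Step 1:
                   A          G          C          X
  init        0.9555     0.4736      6.576     0.1013
  Δ         0.002059    0.00103  -0.002059  -0.003089
  eq          0.9576     0.4746      6.574    0.09821
  solve Keq expr → x = -0.00103; check Q = 0.09407
Then change container volume by factor 0.8 (V_new/V_old).
Step 2:
                   A          G          C          X
  init         1.197     0.5933      8.217     0.1228
  Δ          0.01062   0.005312   -0.01062   -0.01594
  eq           1.208     0.5986      8.207     0.1068
  solve Keq expr → x = -0.005312; check Q = 0.09407

Q₀ = 0.104; Q > K (proceeds reverse)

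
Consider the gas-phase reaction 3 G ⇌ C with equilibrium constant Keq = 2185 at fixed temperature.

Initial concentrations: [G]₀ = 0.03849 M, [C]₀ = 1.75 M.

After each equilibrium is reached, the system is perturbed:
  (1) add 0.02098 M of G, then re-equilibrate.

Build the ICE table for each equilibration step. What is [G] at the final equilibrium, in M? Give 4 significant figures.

[G]_eq = 0.09267 M

Q₀ = 3.0690e+04 vs Keq = 2185 ⇒ Q>K, reverse
Step 1:
                   G          C
  init       0.03849       1.75
  Δ          0.05406   -0.01802
  eq         0.09255      1.732
  solve Keq expr → x = -0.01802; check Q = 2185
Then add 0.02098 M of G.
Step 2:
                   G          C
  init        0.1135      1.732
  Δ         -0.02086   0.006952
  eq         0.09267      1.739
  solve Keq expr → x = 0.006952; check Q = 2185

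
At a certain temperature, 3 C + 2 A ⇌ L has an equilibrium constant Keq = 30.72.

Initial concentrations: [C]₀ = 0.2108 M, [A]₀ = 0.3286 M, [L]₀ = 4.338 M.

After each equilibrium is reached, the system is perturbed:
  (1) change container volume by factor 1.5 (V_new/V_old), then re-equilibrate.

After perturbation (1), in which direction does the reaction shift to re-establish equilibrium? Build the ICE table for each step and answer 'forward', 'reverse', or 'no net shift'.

Direction: reverse

Q₀ = 4289 vs Keq = 30.72 ⇒ Q>K, reverse
Step 1:
                  C         A         L
  I          0.2108    0.3286     4.338
  C           0.477     0.318    -0.159
  E          0.6878    0.6466     4.179
  solve Keq expr → x = -0.159; check Q = 30.72
Then change container volume by factor 1.5 (V_new/V_old).
Step 2:
                  C         A         L
  I          0.4585    0.4311     2.786
  C          0.1961    0.1308  -0.06538
  E          0.6547    0.5618     2.721
  solve Keq expr → x = -0.06538; check Q = 30.72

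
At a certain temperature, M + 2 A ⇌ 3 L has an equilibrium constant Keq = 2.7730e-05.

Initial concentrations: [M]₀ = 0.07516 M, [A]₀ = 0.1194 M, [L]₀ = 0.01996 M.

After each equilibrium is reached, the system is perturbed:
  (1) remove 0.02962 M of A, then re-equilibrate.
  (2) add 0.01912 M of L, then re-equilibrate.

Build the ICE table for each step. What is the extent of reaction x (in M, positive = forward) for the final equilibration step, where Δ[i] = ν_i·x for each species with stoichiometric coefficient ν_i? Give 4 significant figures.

Q₀ = 0.007421 vs Keq = 2.7730e-05 ⇒ Q>K, reverse
Step 1:
                   M          A          L
  init       0.07516     0.1194    0.01996
  Δ         0.005532    0.01106    -0.0166
  eq         0.08069     0.1305   0.003364
  solve Keq expr → x = -0.005532; check Q = 2.7730e-05
Then remove 0.02962 M of A.
Step 2:
                   M          A          L
  init       0.08069     0.1008   0.003364
  Δ       1.7407e-04 3.4813e-04 -5.2220e-04
  eq         0.08087     0.1012   0.002842
  solve Keq expr → x = -1.7407e-04; check Q = 2.7730e-05
Then add 0.01912 M of L.
Step 3:
                   M          A          L
  init       0.08087     0.1012    0.02196
  Δ         0.006271    0.01254   -0.01881
  eq         0.08714     0.1137    0.00315
  solve Keq expr → x = -0.006271; check Q = 2.7730e-05

x = -0.006271 M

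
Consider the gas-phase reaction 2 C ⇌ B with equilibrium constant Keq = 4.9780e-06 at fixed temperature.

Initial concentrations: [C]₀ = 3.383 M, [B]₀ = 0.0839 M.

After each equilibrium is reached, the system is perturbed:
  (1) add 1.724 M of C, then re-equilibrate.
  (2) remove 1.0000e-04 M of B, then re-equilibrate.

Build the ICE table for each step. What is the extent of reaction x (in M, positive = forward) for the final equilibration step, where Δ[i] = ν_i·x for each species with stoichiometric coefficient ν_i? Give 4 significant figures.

x = 9.9989e-05 M

Q₀ = 0.007331 vs Keq = 4.9780e-06 ⇒ Q>K, reverse
Step 1:
                   C          B
  init         3.383     0.0839
  Δ           0.1677   -0.08384
  eq           3.551 6.2759e-05
  solve Keq expr → x = -0.08384; check Q = 4.9780e-06
Then add 1.724 M of C.
Step 2:
                   C          B
  init         5.275 6.2759e-05
  Δ       -1.5146e-04 7.5732e-05
  eq           5.275 1.3849e-04
  solve Keq expr → x = 7.5732e-05; check Q = 4.9780e-06
Then remove 1.0000e-04 M of B.
Step 3:
                   C          B
  init         5.275 3.8491e-05
  Δ       -1.9998e-04 9.9989e-05
  eq           5.274 1.3848e-04
  solve Keq expr → x = 9.9989e-05; check Q = 4.9780e-06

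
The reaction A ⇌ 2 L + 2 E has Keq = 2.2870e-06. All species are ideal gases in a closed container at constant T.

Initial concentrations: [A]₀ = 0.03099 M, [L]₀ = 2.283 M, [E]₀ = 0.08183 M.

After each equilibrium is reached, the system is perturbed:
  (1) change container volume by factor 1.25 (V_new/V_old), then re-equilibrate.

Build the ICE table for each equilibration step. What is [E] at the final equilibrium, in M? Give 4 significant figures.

[E]_eq = 2.0577e-04 M

Q₀ = 1.126 vs Keq = 2.2870e-06 ⇒ Q>K, reverse
Step 1:
                    A           L           E
  Initial     0.03099       2.283     0.08183
  Change      0.04082    -0.08165    -0.08165
  Equil       0.07181       2.201  1.8410e-04
  solve Keq expr → x = -0.04082; check Q = 2.2870e-06
Then change container volume by factor 1.25 (V_new/V_old).
Step 2:
                    A           L           E
  Initial     0.05745       1.761  1.4728e-04
  Change  -2.9245e-05  5.8490e-05  5.8490e-05
  Equil       0.05742       1.761  2.0577e-04
  solve Keq expr → x = 2.9245e-05; check Q = 2.2870e-06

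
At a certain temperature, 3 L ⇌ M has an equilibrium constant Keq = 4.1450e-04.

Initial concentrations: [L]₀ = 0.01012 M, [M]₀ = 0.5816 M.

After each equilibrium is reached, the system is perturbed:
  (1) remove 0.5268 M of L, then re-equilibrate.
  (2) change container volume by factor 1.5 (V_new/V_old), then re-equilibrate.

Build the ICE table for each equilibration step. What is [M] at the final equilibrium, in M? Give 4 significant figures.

Q₀ = 5.6116e+05 vs Keq = 4.1450e-04 ⇒ Q>K, reverse
Step 1:
                    L           M
  Initial     0.01012      0.5816
  Change        1.738     -0.5794
  Equil         1.748    0.002215
  solve Keq expr → x = -0.5794; check Q = 4.1450e-04
Then remove 0.5268 M of L.
Step 2:
                    L           M
  Initial       1.221    0.002215
  Change     0.004354   -0.001451
  Equil         1.226  7.6351e-04
  solve Keq expr → x = -0.001451; check Q = 4.1450e-04
Then change container volume by factor 1.5 (V_new/V_old).
Step 3:
                    L           M
  Initial      0.8172  5.0901e-04
  Change   8.4623e-04 -2.8208e-04
  Equil        0.8181  2.2693e-04
  solve Keq expr → x = -2.8208e-04; check Q = 4.1450e-04

[M]_eq = 2.2693e-04 M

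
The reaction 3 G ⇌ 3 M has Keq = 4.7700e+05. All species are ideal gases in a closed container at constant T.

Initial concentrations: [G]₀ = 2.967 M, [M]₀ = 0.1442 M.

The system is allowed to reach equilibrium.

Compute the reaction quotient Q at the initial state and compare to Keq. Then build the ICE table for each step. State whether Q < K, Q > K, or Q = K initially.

Q₀ = 1.1480e-04; Q < K (proceeds forward)

Q₀ = 1.1480e-04 vs Keq = 4.7700e+05 ⇒ Q<K, forward
Step 1:
                   G          M
  I            2.967     0.1442
  C           -2.928      2.928
  E          0.03932      3.072
  solve Keq expr → x = 0.9759; check Q = 4.7700e+05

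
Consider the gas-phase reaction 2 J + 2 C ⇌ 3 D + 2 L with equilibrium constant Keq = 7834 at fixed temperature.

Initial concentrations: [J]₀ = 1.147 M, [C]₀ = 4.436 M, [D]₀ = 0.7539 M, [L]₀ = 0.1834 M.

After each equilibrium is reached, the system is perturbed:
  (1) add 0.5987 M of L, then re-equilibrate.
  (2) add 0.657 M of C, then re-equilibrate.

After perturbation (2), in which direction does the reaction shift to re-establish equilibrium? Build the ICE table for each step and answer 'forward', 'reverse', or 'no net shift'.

Direction: forward

Q₀ = 5.5671e-04 vs Keq = 7834 ⇒ Q<K, forward
Step 1:
                    J           C           D           L
  I             1.147       4.436      0.7539      0.1834
  C             -1.13       -1.13       1.695        1.13
  E           0.01719       3.306       2.449       1.313
  solve Keq expr → x = 0.5649; check Q = 7834
Then add 0.5987 M of L.
Step 2:
                    J           C           D           L
  I           0.01719       3.306       2.449       1.912
  C          0.007513    0.007513    -0.01127   -0.007513
  E           0.02471       3.314       2.437       1.904
  solve Keq expr → x = -0.003756; check Q = 7834
Then add 0.657 M of C.
Step 3:
                    J           C           D           L
  I           0.02471       3.971       2.437       1.904
  C         -0.003949   -0.003949    0.005924    0.003949
  E           0.02076       3.967       2.443       1.908
  solve Keq expr → x = 0.001975; check Q = 7834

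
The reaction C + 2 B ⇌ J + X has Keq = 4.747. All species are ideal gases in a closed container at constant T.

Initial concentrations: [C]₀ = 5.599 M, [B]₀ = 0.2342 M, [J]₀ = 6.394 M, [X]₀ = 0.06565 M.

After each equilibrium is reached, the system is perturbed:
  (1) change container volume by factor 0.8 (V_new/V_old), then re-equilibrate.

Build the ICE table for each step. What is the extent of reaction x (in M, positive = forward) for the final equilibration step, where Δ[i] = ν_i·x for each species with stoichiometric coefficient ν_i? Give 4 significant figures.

Q₀ = 1.367 vs Keq = 4.747 ⇒ Q<K, forward
Step 1:
                    C           B           J           X
  I             5.599      0.2342       6.394     0.06565
  C          -0.03774    -0.07549     0.03774     0.03774
  E             5.561      0.1587       6.432      0.1034
  solve Keq expr → x = 0.03774; check Q = 4.747
Then change container volume by factor 0.8 (V_new/V_old).
Step 2:
                    C           B           J           X
  I             6.952      0.1984        8.04      0.1292
  C         -0.007754    -0.01551    0.007754    0.007754
  E             6.944      0.1829       8.047       0.137
  solve Keq expr → x = 0.007754; check Q = 4.747

x = 0.007754 M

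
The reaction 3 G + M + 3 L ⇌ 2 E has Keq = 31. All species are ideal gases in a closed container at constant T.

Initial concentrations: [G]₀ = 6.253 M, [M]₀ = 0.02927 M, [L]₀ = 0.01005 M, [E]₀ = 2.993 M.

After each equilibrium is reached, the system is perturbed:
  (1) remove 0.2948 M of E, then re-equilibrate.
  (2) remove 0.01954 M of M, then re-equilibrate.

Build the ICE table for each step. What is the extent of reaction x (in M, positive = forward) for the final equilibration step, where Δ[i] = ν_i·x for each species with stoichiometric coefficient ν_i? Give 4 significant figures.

x = -0.003958 M

Q₀ = 1.2332e+06 vs Keq = 31 ⇒ Q>K, reverse
Step 1:
                   G          M          L          E
  Initial      6.253    0.02927    0.01005      2.993
  Change      0.2054    0.06845     0.2054    -0.1369
  Equil        6.458    0.09772     0.2154      2.856
  solve Keq expr → x = -0.06845; check Q = 31
Then remove 0.2948 M of E.
Step 2:
                   G          M          L          E
  Initial      6.458    0.09772     0.2154      2.561
  Change     -0.0116  -0.003867    -0.0116   0.007734
  Equil        6.447    0.09386     0.2038      2.569
  solve Keq expr → x = 0.003867; check Q = 31
Then remove 0.01954 M of M.
Step 3:
                   G          M          L          E
  Initial      6.447    0.07432     0.2038      2.569
  Change     0.01187   0.003958    0.01187  -0.007915
  Equil        6.459    0.07827     0.2157      2.561
  solve Keq expr → x = -0.003958; check Q = 31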